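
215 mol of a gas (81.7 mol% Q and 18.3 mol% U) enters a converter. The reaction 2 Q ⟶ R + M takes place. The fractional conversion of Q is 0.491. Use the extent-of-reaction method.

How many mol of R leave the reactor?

43.1 mol

Q reacted = 0.491 × 175.7 = 86.25 mol; ν_Q = −2, so ξ = 86.25/2 = 43.12 mol.
Outlet amounts (n = n₀ + ν ξ):
  Q: 175.7 − 2(43.12) = 89.41
  R: 0 + 1(43.12) = 43.12
  M: 0 + 1(43.12) = 43.12
  U: 39.34 (inert)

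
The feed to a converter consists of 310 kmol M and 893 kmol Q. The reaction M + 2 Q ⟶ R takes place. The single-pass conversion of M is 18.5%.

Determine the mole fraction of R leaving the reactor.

M reacted = 0.185 × 310 = 57.35 kmol; ν_M = −1, so ξ = 57.35/1 = 57.35 kmol.
Outlet amounts (n = n₀ + ν ξ):
  M: 310 − 1(57.35) = 252.7
  Q: 893 − 2(57.35) = 778.3
  R: 0 + 1(57.35) = 57.35
Total out = 1088 kmol; y_R = 57.35 / 1088 = 0.0527.

0.0527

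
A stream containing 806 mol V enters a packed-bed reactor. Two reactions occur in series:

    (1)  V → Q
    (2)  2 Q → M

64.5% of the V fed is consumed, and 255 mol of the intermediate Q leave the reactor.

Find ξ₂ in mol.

Conversion of V: V consumed = 1ξ₁ = 0.645 × 806 → ξ₁ = 519.9 mol.
Q balance: n_Q = 0 + 1ξ₁ − 2ξ₂ = 255 → ξ₂ = (1·519.9 − 255)/2 = 132.4 mol.
Outlet amounts (n = n₀ + Σ ν·ξ):
  V: 806 − 1(519.9) = 286.1
  Q: 0 + 1(519.9) − 2(132.4) = 255
  M: 0 + 1(132.4) = 132.4

ξ₂ = 132 mol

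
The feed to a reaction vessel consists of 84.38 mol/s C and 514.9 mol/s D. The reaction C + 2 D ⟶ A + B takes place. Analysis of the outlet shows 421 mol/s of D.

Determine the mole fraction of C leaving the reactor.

For D: n = n₀ − 2ξ → 421 = 514.9 − 2ξ, giving ξ = 46.95 mol/s.
Outlet amounts (n = n₀ + ν ξ):
  C: 84.38 − 1(46.95) = 37.43
  D: 514.9 − 2(46.95) = 421
  A: 0 + 1(46.95) = 46.95
  B: 0 + 1(46.95) = 46.95
Total out = 552.3 mol/s; y_C = 37.43 / 552.3 = 0.06777.

0.0678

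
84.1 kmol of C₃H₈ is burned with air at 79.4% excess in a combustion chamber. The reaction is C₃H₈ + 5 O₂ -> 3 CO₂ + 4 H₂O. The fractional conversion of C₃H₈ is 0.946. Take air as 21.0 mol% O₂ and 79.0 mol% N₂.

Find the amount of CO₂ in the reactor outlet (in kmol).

239 kmol

Stoichiometric O₂ = 5 × 84.1 = 420.5 kmol; O₂ fed = 420.5 × 1.794 = 754.4 kmol.
N₂ fed = 754.4 × 79/21 = 2838 kmol.
Fuel reacted = 0.946 × 84.1 → ξ = 79.56 kmol.
Outlet (n = n₀ + ν ξ):
  C₃H₈: 84.1 − 1(79.56) = 4.541
  O₂: 754.4 − 5(79.56) = 356.6
  N₂: 2838 (inert)
  CO₂: 0 + 3(79.56) = 238.7
  H₂O: 0 + 4(79.56) = 318.2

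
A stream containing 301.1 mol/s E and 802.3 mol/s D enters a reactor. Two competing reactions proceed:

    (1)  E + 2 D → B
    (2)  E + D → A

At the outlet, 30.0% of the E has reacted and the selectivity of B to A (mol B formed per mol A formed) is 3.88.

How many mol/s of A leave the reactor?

18.5 mol/s

Conversion of E: E consumed = 0.3 × 301.1 = 90.33 mol/s = 1ξ₁ + 1ξ₂.
Selectivity: 1ξ₁ / (1ξ₂) = 3.88 → ξ₁ = 3.88 ξ₂.
Substitute: (1·3.88 + 1) ξ₂ = 90.33 → ξ₂ = 18.51 mol/s, ξ₁ = 71.82 mol/s.
Outlet amounts (n = n₀ + Σ ν·ξ):
  E: 301.1 − 1(71.82) − 1(18.51) = 210.8
  D: 802.3 − 2(71.82) − 1(18.51) = 640.2
  B: 0 + 1(71.82) = 71.82
  A: 0 + 1(18.51) = 18.51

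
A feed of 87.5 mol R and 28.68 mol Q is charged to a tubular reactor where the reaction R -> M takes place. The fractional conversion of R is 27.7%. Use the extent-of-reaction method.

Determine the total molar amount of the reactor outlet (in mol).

116 mol

R reacted = 0.277 × 87.5 = 24.24 mol; ν_R = −1, so ξ = 24.24/1 = 24.24 mol.
Outlet amounts (n = n₀ + ν ξ):
  R: 87.5 − 1(24.24) = 63.26
  M: 0 + 1(24.24) = 24.24
  Q: 28.68 (inert)
Total out = 63.26 + 24.24 + 28.68 = 116.2 mol.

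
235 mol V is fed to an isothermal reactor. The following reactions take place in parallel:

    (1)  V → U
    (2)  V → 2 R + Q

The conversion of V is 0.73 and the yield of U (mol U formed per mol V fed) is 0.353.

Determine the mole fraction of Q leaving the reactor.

0.215

Yield of U: 1ξ₁ / 235 = 0.353 → ξ₁ = 82.95 mol.
Conversion of V: 1ξ₁ + 1ξ₂ = 0.73 × 235 = 171.5 → ξ₂ = 88.59 mol.
Outlet amounts (n = n₀ + Σ ν·ξ):
  V: 235 − 1(82.95) − 1(88.59) = 63.45
  U: 0 + 1(82.95) = 82.95
  R: 0 + 2(88.59) = 177.2
  Q: 0 + 1(88.59) = 88.59
Total out = 412.2 mol; y_Q = 88.59 / 412.2 = 0.2149.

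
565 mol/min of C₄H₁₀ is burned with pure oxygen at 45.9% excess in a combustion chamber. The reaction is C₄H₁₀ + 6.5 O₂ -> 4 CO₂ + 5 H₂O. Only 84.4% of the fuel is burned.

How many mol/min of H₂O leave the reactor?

2380 mol/min

Stoichiometric O₂ = 6.5 × 565 = 3672 mol/min; O₂ fed = 3672 × 1.459 = 5358 mol/min.
Fuel reacted = 0.844 × 565 → ξ = 476.9 mol/min.
Outlet (n = n₀ + ν ξ):
  C₄H₁₀: 565 − 1(476.9) = 88.14
  O₂: 5358 − 6.5(476.9) = 2259
  CO₂: 0 + 4(476.9) = 1907
  H₂O: 0 + 5(476.9) = 2384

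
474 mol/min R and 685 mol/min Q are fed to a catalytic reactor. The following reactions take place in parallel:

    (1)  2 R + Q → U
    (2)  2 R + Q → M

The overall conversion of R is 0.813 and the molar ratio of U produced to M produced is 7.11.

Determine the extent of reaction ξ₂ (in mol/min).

ξ₂ = 23.8 mol/min

Conversion of R: R consumed = 0.813 × 474 = 385.4 mol/min = 2ξ₁ + 2ξ₂.
Selectivity: 1ξ₁ / (1ξ₂) = 7.11 → ξ₁ = 7.11 ξ₂.
Substitute: (2·7.11 + 2) ξ₂ = 385.4 → ξ₂ = 23.76 mol/min, ξ₁ = 168.9 mol/min.
Outlet amounts (n = n₀ + Σ ν·ξ):
  R: 474 − 2(168.9) − 2(23.76) = 88.64
  Q: 685 − 1(168.9) − 1(23.76) = 492.3
  U: 0 + 1(168.9) = 168.9
  M: 0 + 1(23.76) = 23.76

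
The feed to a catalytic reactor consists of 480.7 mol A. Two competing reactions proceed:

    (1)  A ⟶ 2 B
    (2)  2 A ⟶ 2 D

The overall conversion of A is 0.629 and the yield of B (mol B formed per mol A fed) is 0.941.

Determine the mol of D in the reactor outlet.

76.2 mol

Yield of B: 2ξ₁ / 480.7 = 0.941 → ξ₁ = 226.2 mol.
Conversion of A: 1ξ₁ + 2ξ₂ = 0.629 × 480.7 = 302.4 → ξ₂ = 38.1 mol.
Outlet amounts (n = n₀ + Σ ν·ξ):
  A: 480.7 − 1(226.2) − 2(38.1) = 178.3
  B: 0 + 2(226.2) = 452.3
  D: 0 + 2(38.1) = 76.19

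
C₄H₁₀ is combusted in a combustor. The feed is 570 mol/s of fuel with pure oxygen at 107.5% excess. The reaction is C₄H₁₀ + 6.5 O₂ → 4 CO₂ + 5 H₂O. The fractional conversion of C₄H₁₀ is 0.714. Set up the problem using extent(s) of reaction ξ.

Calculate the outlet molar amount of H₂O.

Stoichiometric O₂ = 6.5 × 570 = 3705 mol/s; O₂ fed = 3705 × 2.075 = 7688 mol/s.
Fuel reacted = 0.714 × 570 → ξ = 407 mol/s.
Outlet (n = n₀ + ν ξ):
  C₄H₁₀: 570 − 1(407) = 163
  O₂: 7688 − 6.5(407) = 5043
  CO₂: 0 + 4(407) = 1628
  H₂O: 0 + 5(407) = 2035

2030 mol/s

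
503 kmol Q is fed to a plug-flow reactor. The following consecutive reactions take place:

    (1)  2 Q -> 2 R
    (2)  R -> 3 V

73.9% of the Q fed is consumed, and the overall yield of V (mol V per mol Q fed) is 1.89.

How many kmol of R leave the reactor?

54.8 kmol

Conversion of Q: Q consumed = 2ξ₁ = 0.739 × 503 → ξ₁ = 185.9 kmol.
Yield of V: 3ξ₂ / 503 = 1.89 → ξ₂ = 316.9 kmol.
Outlet amounts (n = n₀ + Σ ν·ξ):
  Q: 503 − 2(185.9) = 131.3
  R: 0 + 2(185.9) − 1(316.9) = 54.83
  V: 0 + 3(316.9) = 950.7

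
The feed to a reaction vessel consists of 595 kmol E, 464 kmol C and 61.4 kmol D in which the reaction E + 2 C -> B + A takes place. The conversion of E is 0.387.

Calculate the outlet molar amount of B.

230 kmol

E reacted = 0.387 × 595 = 230.3 kmol; ν_E = −1, so ξ = 230.3/1 = 230.3 kmol.
Outlet amounts (n = n₀ + ν ξ):
  E: 595 − 1(230.3) = 364.7
  C: 464 − 2(230.3) = 3.47
  B: 0 + 1(230.3) = 230.3
  A: 0 + 1(230.3) = 230.3
  D: 61.4 (inert)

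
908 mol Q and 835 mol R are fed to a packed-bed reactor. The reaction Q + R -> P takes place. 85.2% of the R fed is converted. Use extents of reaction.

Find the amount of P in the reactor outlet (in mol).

711 mol

R reacted = 0.852 × 835 = 711.4 mol; ν_R = −1, so ξ = 711.4/1 = 711.4 mol.
Outlet amounts (n = n₀ + ν ξ):
  Q: 908 − 1(711.4) = 196.6
  R: 835 − 1(711.4) = 123.6
  P: 0 + 1(711.4) = 711.4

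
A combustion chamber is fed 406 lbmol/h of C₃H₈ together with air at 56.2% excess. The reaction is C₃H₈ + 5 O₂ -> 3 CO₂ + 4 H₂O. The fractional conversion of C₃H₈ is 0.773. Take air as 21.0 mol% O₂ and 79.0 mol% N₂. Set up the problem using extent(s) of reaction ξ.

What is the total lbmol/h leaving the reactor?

15800 lbmol/h

Stoichiometric O₂ = 5 × 406 = 2030 lbmol/h; O₂ fed = 2030 × 1.562 = 3171 lbmol/h.
N₂ fed = 3171 × 79/21 = 11930 lbmol/h.
Fuel reacted = 0.773 × 406 → ξ = 313.8 lbmol/h.
Outlet (n = n₀ + ν ξ):
  C₃H₈: 406 − 1(313.8) = 92.16
  O₂: 3171 − 5(313.8) = 1602
  N₂: 11930 (inert)
  CO₂: 0 + 3(313.8) = 941.5
  H₂O: 0 + 4(313.8) = 1255
Total out = 92.16 + 1602 + 11930 + 941.5 + 1255 = 15820 lbmol/h.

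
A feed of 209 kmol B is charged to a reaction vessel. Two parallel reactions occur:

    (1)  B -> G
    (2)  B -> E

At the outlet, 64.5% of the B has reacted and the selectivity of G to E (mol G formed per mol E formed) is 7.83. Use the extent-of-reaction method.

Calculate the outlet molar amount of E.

15.3 kmol

Conversion of B: B consumed = 0.645 × 209 = 134.8 kmol = 1ξ₁ + 1ξ₂.
Selectivity: 1ξ₁ / (1ξ₂) = 7.83 → ξ₁ = 7.83 ξ₂.
Substitute: (1·7.83 + 1) ξ₂ = 134.8 → ξ₂ = 15.27 kmol, ξ₁ = 119.5 kmol.
Outlet amounts (n = n₀ + Σ ν·ξ):
  B: 209 − 1(119.5) − 1(15.27) = 74.19
  G: 0 + 1(119.5) = 119.5
  E: 0 + 1(15.27) = 15.27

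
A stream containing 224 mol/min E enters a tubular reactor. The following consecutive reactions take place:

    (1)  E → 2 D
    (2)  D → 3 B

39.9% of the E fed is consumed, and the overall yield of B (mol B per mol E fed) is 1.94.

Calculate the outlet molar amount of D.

33.9 mol/min

Conversion of E: E consumed = 1ξ₁ = 0.399 × 224 → ξ₁ = 89.38 mol/min.
Yield of B: 3ξ₂ / 224 = 1.94 → ξ₂ = 144.9 mol/min.
Outlet amounts (n = n₀ + Σ ν·ξ):
  E: 224 − 1(89.38) = 134.6
  D: 0 + 2(89.38) − 1(144.9) = 33.9
  B: 0 + 3(144.9) = 434.6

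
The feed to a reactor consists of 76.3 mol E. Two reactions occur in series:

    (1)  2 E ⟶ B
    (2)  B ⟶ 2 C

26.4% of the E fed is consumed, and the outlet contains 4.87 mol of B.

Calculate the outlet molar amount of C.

10.4 mol

Conversion of E: E consumed = 2ξ₁ = 0.264 × 76.3 → ξ₁ = 10.07 mol.
B balance: n_B = 0 + 1ξ₁ − 1ξ₂ = 4.87 → ξ₂ = (1·10.07 − 4.87)/1 = 5.202 mol.
Outlet amounts (n = n₀ + Σ ν·ξ):
  E: 76.3 − 2(10.07) = 56.16
  B: 0 + 1(10.07) − 1(5.202) = 4.87
  C: 0 + 2(5.202) = 10.4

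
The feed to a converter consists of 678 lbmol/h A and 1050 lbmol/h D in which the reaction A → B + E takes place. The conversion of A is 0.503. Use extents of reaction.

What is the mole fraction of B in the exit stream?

A reacted = 0.503 × 678 = 341 lbmol/h; ν_A = −1, so ξ = 341/1 = 341 lbmol/h.
Outlet amounts (n = n₀ + ν ξ):
  A: 678 − 1(341) = 337
  B: 0 + 1(341) = 341
  E: 0 + 1(341) = 341
  D: 1050 (inert)
Total out = 2069 lbmol/h; y_B = 341 / 2069 = 0.1648.

0.165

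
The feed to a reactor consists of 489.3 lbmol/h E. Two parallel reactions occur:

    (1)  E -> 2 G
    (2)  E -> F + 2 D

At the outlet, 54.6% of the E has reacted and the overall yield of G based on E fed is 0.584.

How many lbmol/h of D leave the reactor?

249 lbmol/h

Yield of G: 2ξ₁ / 489.3 = 0.584 → ξ₁ = 142.9 lbmol/h.
Conversion of E: 1ξ₁ + 1ξ₂ = 0.546 × 489.3 = 267.2 → ξ₂ = 124.3 lbmol/h.
Outlet amounts (n = n₀ + Σ ν·ξ):
  E: 489.3 − 1(142.9) − 1(124.3) = 222.1
  G: 0 + 2(142.9) = 285.8
  F: 0 + 1(124.3) = 124.3
  D: 0 + 2(124.3) = 248.6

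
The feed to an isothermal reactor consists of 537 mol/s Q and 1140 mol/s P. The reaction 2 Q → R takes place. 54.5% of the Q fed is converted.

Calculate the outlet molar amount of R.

146 mol/s

Q reacted = 0.545 × 537 = 292.7 mol/s; ν_Q = −2, so ξ = 292.7/2 = 146.3 mol/s.
Outlet amounts (n = n₀ + ν ξ):
  Q: 537 − 2(146.3) = 244.3
  R: 0 + 1(146.3) = 146.3
  P: 1140 (inert)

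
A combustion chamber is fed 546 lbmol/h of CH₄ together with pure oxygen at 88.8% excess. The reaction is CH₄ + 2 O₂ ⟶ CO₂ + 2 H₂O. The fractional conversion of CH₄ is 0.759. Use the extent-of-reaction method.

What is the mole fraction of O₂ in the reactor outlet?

Stoichiometric O₂ = 2 × 546 = 1092 lbmol/h; O₂ fed = 1092 × 1.888 = 2062 lbmol/h.
Fuel reacted = 0.759 × 546 → ξ = 414.4 lbmol/h.
Outlet (n = n₀ + ν ξ):
  CH₄: 546 − 1(414.4) = 131.6
  O₂: 2062 − 2(414.4) = 1233
  CO₂: 0 + 1(414.4) = 414.4
  H₂O: 0 + 2(414.4) = 828.8
Total out = 2608 lbmol/h; y_O₂ = 1233 / 2608 = 0.4728.

0.473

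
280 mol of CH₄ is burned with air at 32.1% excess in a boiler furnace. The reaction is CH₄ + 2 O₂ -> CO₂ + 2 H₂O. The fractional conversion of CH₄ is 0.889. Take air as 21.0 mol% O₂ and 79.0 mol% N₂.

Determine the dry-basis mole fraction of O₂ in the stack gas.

Stoichiometric O₂ = 2 × 280 = 560 mol; O₂ fed = 560 × 1.321 = 739.8 mol.
N₂ fed = 739.8 × 79/21 = 2783 mol.
Fuel reacted = 0.889 × 280 → ξ = 248.9 mol.
Outlet (n = n₀ + ν ξ):
  CH₄: 280 − 1(248.9) = 31.08
  O₂: 739.8 − 2(248.9) = 241.9
  N₂: 2783 (inert)
  CO₂: 0 + 1(248.9) = 248.9
  H₂O: 0 + 2(248.9) = 497.8
Dry total = 3305 mol; y_O₂ (dry) = 241.9 / 3305 = 0.0732.

0.0732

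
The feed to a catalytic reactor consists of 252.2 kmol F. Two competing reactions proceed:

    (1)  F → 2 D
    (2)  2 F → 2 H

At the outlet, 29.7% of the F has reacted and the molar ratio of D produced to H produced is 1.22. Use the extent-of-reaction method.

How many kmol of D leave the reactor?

Conversion of F: F consumed = 0.297 × 252.2 = 74.9 kmol = 1ξ₁ + 2ξ₂.
Selectivity: 2ξ₁ / (2ξ₂) = 1.22 → ξ₁ = 1.22 ξ₂.
Substitute: (1·1.22 + 2) ξ₂ = 74.9 → ξ₂ = 23.26 kmol, ξ₁ = 28.38 kmol.
Outlet amounts (n = n₀ + Σ ν·ξ):
  F: 252.2 − 1(28.38) − 2(23.26) = 177.3
  D: 0 + 2(28.38) = 56.76
  H: 0 + 2(23.26) = 46.52

56.8 kmol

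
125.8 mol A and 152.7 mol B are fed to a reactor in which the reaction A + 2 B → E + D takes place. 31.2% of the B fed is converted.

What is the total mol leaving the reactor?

B reacted = 0.312 × 152.7 = 47.64 mol; ν_B = −2, so ξ = 47.64/2 = 23.82 mol.
Outlet amounts (n = n₀ + ν ξ):
  A: 125.8 − 1(23.82) = 102
  B: 152.7 − 2(23.82) = 105.1
  E: 0 + 1(23.82) = 23.82
  D: 0 + 1(23.82) = 23.82
Total out = 102 + 105.1 + 23.82 + 23.82 = 254.7 mol.

255 mol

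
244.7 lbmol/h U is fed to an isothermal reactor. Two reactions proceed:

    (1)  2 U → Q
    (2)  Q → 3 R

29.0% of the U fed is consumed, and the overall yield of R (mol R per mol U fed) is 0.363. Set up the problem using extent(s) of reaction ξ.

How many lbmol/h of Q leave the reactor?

Conversion of U: U consumed = 2ξ₁ = 0.29 × 244.7 → ξ₁ = 35.48 lbmol/h.
Yield of R: 3ξ₂ / 244.7 = 0.363 → ξ₂ = 29.61 lbmol/h.
Outlet amounts (n = n₀ + Σ ν·ξ):
  U: 244.7 − 2(35.48) = 173.7
  Q: 0 + 1(35.48) − 1(29.61) = 5.873
  R: 0 + 3(29.61) = 88.83

5.87 lbmol/h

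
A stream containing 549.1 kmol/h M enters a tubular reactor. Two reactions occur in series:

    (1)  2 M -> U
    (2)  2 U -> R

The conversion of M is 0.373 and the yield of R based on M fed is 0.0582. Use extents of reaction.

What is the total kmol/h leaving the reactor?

415 kmol/h

Conversion of M: M consumed = 2ξ₁ = 0.373 × 549.1 → ξ₁ = 102.4 kmol/h.
Yield of R: 1ξ₂ / 549.1 = 0.0582 → ξ₂ = 31.96 kmol/h.
Outlet amounts (n = n₀ + Σ ν·ξ):
  M: 549.1 − 2(102.4) = 344.3
  U: 0 + 1(102.4) − 2(31.96) = 38.49
  R: 0 + 1(31.96) = 31.96
Total out = 344.3 + 38.49 + 31.96 = 414.7 kmol/h.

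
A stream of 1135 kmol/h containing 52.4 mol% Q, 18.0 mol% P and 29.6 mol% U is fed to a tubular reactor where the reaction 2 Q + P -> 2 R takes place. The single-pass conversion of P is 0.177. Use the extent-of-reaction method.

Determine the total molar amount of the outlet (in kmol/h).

1100 kmol/h

P reacted = 0.177 × 204.3 = 36.16 kmol/h; ν_P = −1, so ξ = 36.16/1 = 36.16 kmol/h.
Outlet amounts (n = n₀ + ν ξ):
  Q: 594.7 − 2(36.16) = 522.4
  P: 204.3 − 1(36.16) = 168.1
  R: 0 + 2(36.16) = 72.32
  U: 336 (inert)
Total out = 522.4 + 168.1 + 72.32 + 336 = 1099 kmol/h.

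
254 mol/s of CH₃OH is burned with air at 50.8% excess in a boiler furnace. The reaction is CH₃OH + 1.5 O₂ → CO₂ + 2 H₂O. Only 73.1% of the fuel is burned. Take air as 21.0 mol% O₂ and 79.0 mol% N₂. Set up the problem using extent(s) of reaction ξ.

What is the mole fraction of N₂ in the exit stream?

Stoichiometric O₂ = 1.5 × 254 = 381 mol/s; O₂ fed = 381 × 1.508 = 574.5 mol/s.
N₂ fed = 574.5 × 79/21 = 2161 mol/s.
Fuel reacted = 0.731 × 254 → ξ = 185.7 mol/s.
Outlet (n = n₀ + ν ξ):
  CH₃OH: 254 − 1(185.7) = 68.33
  O₂: 574.5 − 1.5(185.7) = 296
  N₂: 2161 (inert)
  CO₂: 0 + 1(185.7) = 185.7
  H₂O: 0 + 2(185.7) = 371.3
Total out = 3083 mol/s; y_N₂ = 2161 / 3083 = 0.7011.

0.701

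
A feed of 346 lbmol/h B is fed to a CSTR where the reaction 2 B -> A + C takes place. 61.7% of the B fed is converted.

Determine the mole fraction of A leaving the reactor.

B reacted = 0.617 × 346 = 213.5 lbmol/h; ν_B = −2, so ξ = 213.5/2 = 106.7 lbmol/h.
Outlet amounts (n = n₀ + ν ξ):
  B: 346 − 2(106.7) = 132.5
  A: 0 + 1(106.7) = 106.7
  C: 0 + 1(106.7) = 106.7
Total out = 346 lbmol/h; y_A = 106.7 / 346 = 0.3085.

0.308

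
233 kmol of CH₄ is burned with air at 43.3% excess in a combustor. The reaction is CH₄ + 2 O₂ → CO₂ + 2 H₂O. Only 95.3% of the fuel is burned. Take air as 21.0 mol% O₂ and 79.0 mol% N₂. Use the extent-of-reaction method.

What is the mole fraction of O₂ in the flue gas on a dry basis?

0.0753

Stoichiometric O₂ = 2 × 233 = 466 kmol; O₂ fed = 466 × 1.433 = 667.8 kmol.
N₂ fed = 667.8 × 79/21 = 2512 kmol.
Fuel reacted = 0.953 × 233 → ξ = 222 kmol.
Outlet (n = n₀ + ν ξ):
  CH₄: 233 − 1(222) = 10.95
  O₂: 667.8 − 2(222) = 223.7
  N₂: 2512 (inert)
  CO₂: 0 + 1(222) = 222
  H₂O: 0 + 2(222) = 444.1
Dry total = 2969 kmol; y_O₂ (dry) = 223.7 / 2969 = 0.07534.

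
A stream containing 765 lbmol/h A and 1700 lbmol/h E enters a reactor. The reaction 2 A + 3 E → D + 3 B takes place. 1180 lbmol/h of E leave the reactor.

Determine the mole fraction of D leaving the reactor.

For E: n = n₀ − 3ξ → 1180 = 1700 − 3ξ, giving ξ = 173.3 lbmol/h.
Outlet amounts (n = n₀ + ν ξ):
  A: 765 − 2(173.3) = 418.3
  E: 1700 − 3(173.3) = 1180
  D: 0 + 1(173.3) = 173.3
  B: 0 + 3(173.3) = 520
Total out = 2292 lbmol/h; y_D = 173.3 / 2292 = 0.07564.

0.0756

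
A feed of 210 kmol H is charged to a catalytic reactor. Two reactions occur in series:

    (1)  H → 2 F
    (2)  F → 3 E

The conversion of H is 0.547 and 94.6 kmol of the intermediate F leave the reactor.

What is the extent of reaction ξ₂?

ξ₂ = 135 kmol

Conversion of H: H consumed = 1ξ₁ = 0.547 × 210 → ξ₁ = 114.9 kmol.
F balance: n_F = 0 + 2ξ₁ − 1ξ₂ = 94.6 → ξ₂ = (2·114.9 − 94.6)/1 = 135.1 kmol.
Outlet amounts (n = n₀ + Σ ν·ξ):
  H: 210 − 1(114.9) = 95.13
  F: 0 + 2(114.9) − 1(135.1) = 94.6
  E: 0 + 3(135.1) = 405.4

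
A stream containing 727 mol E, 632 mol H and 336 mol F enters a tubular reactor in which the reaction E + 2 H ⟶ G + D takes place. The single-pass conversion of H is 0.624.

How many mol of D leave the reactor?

197 mol

H reacted = 0.624 × 632 = 394.4 mol; ν_H = −2, so ξ = 394.4/2 = 197.2 mol.
Outlet amounts (n = n₀ + ν ξ):
  E: 727 − 1(197.2) = 529.8
  H: 632 − 2(197.2) = 237.6
  G: 0 + 1(197.2) = 197.2
  D: 0 + 1(197.2) = 197.2
  F: 336 (inert)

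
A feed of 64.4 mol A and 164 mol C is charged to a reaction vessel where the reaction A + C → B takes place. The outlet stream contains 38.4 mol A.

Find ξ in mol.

For A: n = n₀ − 1ξ → 38.4 = 64.4 − 1ξ, giving ξ = 26 mol.
Outlet amounts (n = n₀ + ν ξ):
  A: 64.4 − 1(26) = 38.4
  C: 164 − 1(26) = 138
  B: 0 + 1(26) = 26

ξ = 26 mol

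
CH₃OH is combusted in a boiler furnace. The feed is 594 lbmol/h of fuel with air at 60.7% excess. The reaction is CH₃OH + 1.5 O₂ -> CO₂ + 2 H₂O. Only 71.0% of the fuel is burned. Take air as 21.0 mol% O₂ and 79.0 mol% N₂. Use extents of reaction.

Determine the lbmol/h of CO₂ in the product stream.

422 lbmol/h

Stoichiometric O₂ = 1.5 × 594 = 891 lbmol/h; O₂ fed = 891 × 1.607 = 1432 lbmol/h.
N₂ fed = 1432 × 79/21 = 5386 lbmol/h.
Fuel reacted = 0.71 × 594 → ξ = 421.7 lbmol/h.
Outlet (n = n₀ + ν ξ):
  CH₃OH: 594 − 1(421.7) = 172.3
  O₂: 1432 − 1.5(421.7) = 799.2
  N₂: 5386 (inert)
  CO₂: 0 + 1(421.7) = 421.7
  H₂O: 0 + 2(421.7) = 843.5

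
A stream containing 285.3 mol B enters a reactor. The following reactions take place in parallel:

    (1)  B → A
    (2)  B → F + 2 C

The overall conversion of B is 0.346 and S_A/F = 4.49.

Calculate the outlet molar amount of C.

Conversion of B: B consumed = 0.346 × 285.3 = 98.71 mol = 1ξ₁ + 1ξ₂.
Selectivity: 1ξ₁ / (1ξ₂) = 4.49 → ξ₁ = 4.49 ξ₂.
Substitute: (1·4.49 + 1) ξ₂ = 98.71 → ξ₂ = 17.98 mol, ξ₁ = 80.73 mol.
Outlet amounts (n = n₀ + Σ ν·ξ):
  B: 285.3 − 1(80.73) − 1(17.98) = 186.6
  A: 0 + 1(80.73) = 80.73
  F: 0 + 1(17.98) = 17.98
  C: 0 + 2(17.98) = 35.96

36 mol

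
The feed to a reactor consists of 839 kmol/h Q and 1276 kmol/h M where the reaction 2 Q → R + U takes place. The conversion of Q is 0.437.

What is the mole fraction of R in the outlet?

0.0867

Q reacted = 0.437 × 839 = 366.6 kmol/h; ν_Q = −2, so ξ = 366.6/2 = 183.3 kmol/h.
Outlet amounts (n = n₀ + ν ξ):
  Q: 839 − 2(183.3) = 472.4
  R: 0 + 1(183.3) = 183.3
  U: 0 + 1(183.3) = 183.3
  M: 1276 (inert)
Total out = 2115 kmol/h; y_R = 183.3 / 2115 = 0.08668.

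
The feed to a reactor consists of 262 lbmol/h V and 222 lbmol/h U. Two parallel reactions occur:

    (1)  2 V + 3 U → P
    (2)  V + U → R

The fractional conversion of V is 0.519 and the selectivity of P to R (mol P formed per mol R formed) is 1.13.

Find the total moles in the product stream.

254 lbmol/h

Conversion of V: V consumed = 0.519 × 262 = 136 lbmol/h = 2ξ₁ + 1ξ₂.
Selectivity: 1ξ₁ / (1ξ₂) = 1.13 → ξ₁ = 1.13 ξ₂.
Substitute: (2·1.13 + 1) ξ₂ = 136 → ξ₂ = 41.71 lbmol/h, ξ₁ = 47.13 lbmol/h.
Outlet amounts (n = n₀ + Σ ν·ξ):
  V: 262 − 2(47.13) − 1(41.71) = 126
  U: 222 − 3(47.13) − 1(41.71) = 38.89
  P: 0 + 1(47.13) = 47.13
  R: 0 + 1(41.71) = 41.71
Total out = 126 + 38.89 + 47.13 + 41.71 = 253.8 lbmol/h.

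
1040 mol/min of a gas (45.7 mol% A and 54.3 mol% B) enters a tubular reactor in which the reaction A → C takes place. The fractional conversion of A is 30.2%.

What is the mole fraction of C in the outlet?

A reacted = 0.302 × 475.3 = 143.5 mol/min; ν_A = −1, so ξ = 143.5/1 = 143.5 mol/min.
Outlet amounts (n = n₀ + ν ξ):
  A: 475.3 − 1(143.5) = 331.7
  C: 0 + 1(143.5) = 143.5
  B: 564.7 (inert)
Total out = 1040 mol/min; y_C = 143.5 / 1040 = 0.138.

0.138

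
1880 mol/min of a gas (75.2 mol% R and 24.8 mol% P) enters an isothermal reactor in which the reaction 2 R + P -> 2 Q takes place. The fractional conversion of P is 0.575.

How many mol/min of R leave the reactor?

878 mol/min

P reacted = 0.575 × 466.2 = 268.1 mol/min; ν_P = −1, so ξ = 268.1/1 = 268.1 mol/min.
Outlet amounts (n = n₀ + ν ξ):
  R: 1414 − 2(268.1) = 877.6
  P: 466.2 − 1(268.1) = 198.2
  Q: 0 + 2(268.1) = 536.2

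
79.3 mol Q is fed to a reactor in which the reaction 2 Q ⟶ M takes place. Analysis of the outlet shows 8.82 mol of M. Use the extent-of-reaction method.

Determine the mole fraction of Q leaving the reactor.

0.875

For M: n = n₀ + 1ξ → 8.82 = 0 + 1ξ, giving ξ = 8.82 mol.
Outlet amounts (n = n₀ + ν ξ):
  Q: 79.3 − 2(8.82) = 61.66
  M: 0 + 1(8.82) = 8.82
Total out = 70.48 mol; y_Q = 61.66 / 70.48 = 0.8749.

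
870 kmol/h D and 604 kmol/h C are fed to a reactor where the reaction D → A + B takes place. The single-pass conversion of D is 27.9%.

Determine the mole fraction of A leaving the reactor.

D reacted = 0.279 × 870 = 242.7 kmol/h; ν_D = −1, so ξ = 242.7/1 = 242.7 kmol/h.
Outlet amounts (n = n₀ + ν ξ):
  D: 870 − 1(242.7) = 627.3
  A: 0 + 1(242.7) = 242.7
  B: 0 + 1(242.7) = 242.7
  C: 604 (inert)
Total out = 1717 kmol/h; y_A = 242.7 / 1717 = 0.1414.

0.141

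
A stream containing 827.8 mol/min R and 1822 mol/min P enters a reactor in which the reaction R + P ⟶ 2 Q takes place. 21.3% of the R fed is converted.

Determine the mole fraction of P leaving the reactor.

0.621

R reacted = 0.213 × 827.8 = 176.3 mol/min; ν_R = −1, so ξ = 176.3/1 = 176.3 mol/min.
Outlet amounts (n = n₀ + ν ξ):
  R: 827.8 − 1(176.3) = 651.5
  P: 1822 − 1(176.3) = 1646
  Q: 0 + 2(176.3) = 352.6
Total out = 2650 mol/min; y_P = 1646 / 2650 = 0.6211.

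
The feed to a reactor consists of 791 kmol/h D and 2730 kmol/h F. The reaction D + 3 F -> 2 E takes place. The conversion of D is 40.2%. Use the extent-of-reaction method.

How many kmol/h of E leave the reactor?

636 kmol/h

D reacted = 0.402 × 791 = 318 kmol/h; ν_D = −1, so ξ = 318/1 = 318 kmol/h.
Outlet amounts (n = n₀ + ν ξ):
  D: 791 − 1(318) = 473
  F: 2730 − 3(318) = 1776
  E: 0 + 2(318) = 636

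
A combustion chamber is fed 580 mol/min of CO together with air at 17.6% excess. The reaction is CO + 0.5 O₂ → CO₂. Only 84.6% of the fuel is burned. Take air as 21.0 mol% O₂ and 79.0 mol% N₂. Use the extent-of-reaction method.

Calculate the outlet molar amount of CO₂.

491 mol/min

Stoichiometric O₂ = 0.5 × 580 = 290 mol/min; O₂ fed = 290 × 1.176 = 341 mol/min.
N₂ fed = 341 × 79/21 = 1283 mol/min.
Fuel reacted = 0.846 × 580 → ξ = 490.7 mol/min.
Outlet (n = n₀ + ν ξ):
  CO: 580 − 1(490.7) = 89.32
  O₂: 341 − 0.5(490.7) = 95.7
  N₂: 1283 (inert)
  CO₂: 0 + 1(490.7) = 490.7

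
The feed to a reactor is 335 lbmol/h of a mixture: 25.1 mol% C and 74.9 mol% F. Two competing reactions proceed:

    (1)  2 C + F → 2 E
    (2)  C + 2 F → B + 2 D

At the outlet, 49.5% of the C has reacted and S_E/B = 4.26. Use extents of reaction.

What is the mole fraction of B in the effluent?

Conversion of C: C consumed = 0.495 × 84.08 = 41.62 lbmol/h = 2ξ₁ + 1ξ₂.
Selectivity: 2ξ₁ / (1ξ₂) = 4.26 → ξ₁ = 2.13 ξ₂.
Substitute: (2·2.13 + 1) ξ₂ = 41.62 → ξ₂ = 7.913 lbmol/h, ξ₁ = 16.85 lbmol/h.
Outlet amounts (n = n₀ + Σ ν·ξ):
  C: 84.08 − 2(16.85) − 1(7.913) = 42.46
  F: 250.9 − 1(16.85) − 2(7.913) = 218.2
  E: 0 + 2(16.85) = 33.71
  B: 0 + 1(7.913) = 7.913
  D: 0 + 2(7.913) = 15.83
Total out = 318.1 lbmol/h; y_B = 7.913 / 318.1 = 0.02487.

0.0249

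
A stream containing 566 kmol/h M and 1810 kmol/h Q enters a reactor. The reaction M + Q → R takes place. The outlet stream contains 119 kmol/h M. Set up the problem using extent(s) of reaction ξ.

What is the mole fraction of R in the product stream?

0.232

For M: n = n₀ − 1ξ → 119 = 566 − 1ξ, giving ξ = 447 kmol/h.
Outlet amounts (n = n₀ + ν ξ):
  M: 566 − 1(447) = 119
  Q: 1810 − 1(447) = 1363
  R: 0 + 1(447) = 447
Total out = 1929 kmol/h; y_R = 447 / 1929 = 0.2317.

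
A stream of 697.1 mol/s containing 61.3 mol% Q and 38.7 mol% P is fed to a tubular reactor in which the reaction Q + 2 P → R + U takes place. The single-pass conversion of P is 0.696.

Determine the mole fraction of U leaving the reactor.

0.156

P reacted = 0.696 × 269.8 = 187.8 mol/s; ν_P = −2, so ξ = 187.8/2 = 93.88 mol/s.
Outlet amounts (n = n₀ + ν ξ):
  Q: 427.3 − 1(93.88) = 333.4
  P: 269.8 − 2(93.88) = 82.01
  R: 0 + 1(93.88) = 93.88
  U: 0 + 1(93.88) = 93.88
Total out = 603.2 mol/s; y_U = 93.88 / 603.2 = 0.1556.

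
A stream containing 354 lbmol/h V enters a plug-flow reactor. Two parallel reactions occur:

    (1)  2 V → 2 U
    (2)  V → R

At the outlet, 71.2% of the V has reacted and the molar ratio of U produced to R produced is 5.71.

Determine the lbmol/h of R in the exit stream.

Conversion of V: V consumed = 0.712 × 354 = 252 lbmol/h = 2ξ₁ + 1ξ₂.
Selectivity: 2ξ₁ / (1ξ₂) = 5.71 → ξ₁ = 2.855 ξ₂.
Substitute: (2·2.855 + 1) ξ₂ = 252 → ξ₂ = 37.56 lbmol/h, ξ₁ = 107.2 lbmol/h.
Outlet amounts (n = n₀ + Σ ν·ξ):
  V: 354 − 2(107.2) − 1(37.56) = 102
  U: 0 + 2(107.2) = 214.5
  R: 0 + 1(37.56) = 37.56

37.6 lbmol/h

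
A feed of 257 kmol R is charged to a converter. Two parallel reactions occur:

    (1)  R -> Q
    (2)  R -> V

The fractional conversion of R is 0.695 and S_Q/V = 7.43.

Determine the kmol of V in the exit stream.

Conversion of R: R consumed = 0.695 × 257 = 178.6 kmol = 1ξ₁ + 1ξ₂.
Selectivity: 1ξ₁ / (1ξ₂) = 7.43 → ξ₁ = 7.43 ξ₂.
Substitute: (1·7.43 + 1) ξ₂ = 178.6 → ξ₂ = 21.19 kmol, ξ₁ = 157.4 kmol.
Outlet amounts (n = n₀ + Σ ν·ξ):
  R: 257 − 1(157.4) − 1(21.19) = 78.39
  Q: 0 + 1(157.4) = 157.4
  V: 0 + 1(21.19) = 21.19

21.2 kmol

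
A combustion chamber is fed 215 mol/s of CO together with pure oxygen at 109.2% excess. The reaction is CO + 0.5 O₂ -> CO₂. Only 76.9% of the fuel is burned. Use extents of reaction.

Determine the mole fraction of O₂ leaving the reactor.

0.398

Stoichiometric O₂ = 0.5 × 215 = 107.5 mol/s; O₂ fed = 107.5 × 2.092 = 224.9 mol/s.
Fuel reacted = 0.769 × 215 → ξ = 165.3 mol/s.
Outlet (n = n₀ + ν ξ):
  CO: 215 − 1(165.3) = 49.66
  O₂: 224.9 − 0.5(165.3) = 142.2
  CO₂: 0 + 1(165.3) = 165.3
Total out = 357.2 mol/s; y_O₂ = 142.2 / 357.2 = 0.3981.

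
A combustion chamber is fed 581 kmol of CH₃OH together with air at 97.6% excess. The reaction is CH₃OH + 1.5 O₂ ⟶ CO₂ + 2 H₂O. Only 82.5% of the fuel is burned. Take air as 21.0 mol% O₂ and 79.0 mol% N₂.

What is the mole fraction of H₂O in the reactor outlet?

0.106

Stoichiometric O₂ = 1.5 × 581 = 871.5 kmol; O₂ fed = 871.5 × 1.976 = 1722 kmol.
N₂ fed = 1722 × 79/21 = 6478 kmol.
Fuel reacted = 0.825 × 581 → ξ = 479.3 kmol.
Outlet (n = n₀ + ν ξ):
  CH₃OH: 581 − 1(479.3) = 101.7
  O₂: 1722 − 1.5(479.3) = 1003
  N₂: 6478 (inert)
  CO₂: 0 + 1(479.3) = 479.3
  H₂O: 0 + 2(479.3) = 958.6
Total out = 9021 kmol; y_H₂O = 958.6 / 9021 = 0.1063.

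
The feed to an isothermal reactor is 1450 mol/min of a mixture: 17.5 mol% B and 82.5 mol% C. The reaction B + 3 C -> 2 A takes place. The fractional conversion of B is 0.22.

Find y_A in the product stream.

0.0834

B reacted = 0.22 × 253.8 = 55.83 mol/min; ν_B = −1, so ξ = 55.83/1 = 55.83 mol/min.
Outlet amounts (n = n₀ + ν ξ):
  B: 253.8 − 1(55.83) = 197.9
  C: 1196 − 3(55.83) = 1029
  A: 0 + 2(55.83) = 111.7
Total out = 1338 mol/min; y_A = 111.7 / 1338 = 0.08342.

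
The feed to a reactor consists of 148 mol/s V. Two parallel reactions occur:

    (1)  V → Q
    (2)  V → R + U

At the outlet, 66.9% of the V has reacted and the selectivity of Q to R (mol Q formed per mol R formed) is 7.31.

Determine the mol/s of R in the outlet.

11.9 mol/s

Conversion of V: V consumed = 0.669 × 148 = 99.01 mol/s = 1ξ₁ + 1ξ₂.
Selectivity: 1ξ₁ / (1ξ₂) = 7.31 → ξ₁ = 7.31 ξ₂.
Substitute: (1·7.31 + 1) ξ₂ = 99.01 → ξ₂ = 11.91 mol/s, ξ₁ = 87.1 mol/s.
Outlet amounts (n = n₀ + Σ ν·ξ):
  V: 148 − 1(87.1) − 1(11.91) = 48.99
  Q: 0 + 1(87.1) = 87.1
  R: 0 + 1(11.91) = 11.91
  U: 0 + 1(11.91) = 11.91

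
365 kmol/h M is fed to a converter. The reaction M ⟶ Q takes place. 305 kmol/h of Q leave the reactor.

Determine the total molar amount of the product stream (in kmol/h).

365 kmol/h

For Q: n = n₀ + 1ξ → 305 = 0 + 1ξ, giving ξ = 305 kmol/h.
Outlet amounts (n = n₀ + ν ξ):
  M: 365 − 1(305) = 60
  Q: 0 + 1(305) = 305
Total out = 60 + 305 = 365 kmol/h.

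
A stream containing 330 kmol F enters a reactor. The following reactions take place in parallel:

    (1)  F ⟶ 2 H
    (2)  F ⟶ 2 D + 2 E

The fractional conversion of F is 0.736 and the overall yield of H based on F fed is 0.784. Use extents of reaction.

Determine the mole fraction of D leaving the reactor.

Yield of H: 2ξ₁ / 330 = 0.784 → ξ₁ = 129.4 kmol.
Conversion of F: 1ξ₁ + 1ξ₂ = 0.736 × 330 = 242.9 → ξ₂ = 113.5 kmol.
Outlet amounts (n = n₀ + Σ ν·ξ):
  F: 330 − 1(129.4) − 1(113.5) = 87.12
  H: 0 + 2(129.4) = 258.7
  D: 0 + 2(113.5) = 227
  E: 0 + 2(113.5) = 227
Total out = 799.9 kmol; y_D = 227 / 799.9 = 0.2838.

0.284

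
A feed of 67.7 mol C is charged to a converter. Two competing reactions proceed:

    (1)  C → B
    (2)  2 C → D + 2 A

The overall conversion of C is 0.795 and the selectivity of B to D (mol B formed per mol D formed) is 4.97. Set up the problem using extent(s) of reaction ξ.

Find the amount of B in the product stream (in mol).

Conversion of C: C consumed = 0.795 × 67.7 = 53.82 mol = 1ξ₁ + 2ξ₂.
Selectivity: 1ξ₁ / (1ξ₂) = 4.97 → ξ₁ = 4.97 ξ₂.
Substitute: (1·4.97 + 2) ξ₂ = 53.82 → ξ₂ = 7.722 mol, ξ₁ = 38.38 mol.
Outlet amounts (n = n₀ + Σ ν·ξ):
  C: 67.7 − 1(38.38) − 2(7.722) = 13.88
  B: 0 + 1(38.38) = 38.38
  D: 0 + 1(7.722) = 7.722
  A: 0 + 2(7.722) = 15.44

38.4 mol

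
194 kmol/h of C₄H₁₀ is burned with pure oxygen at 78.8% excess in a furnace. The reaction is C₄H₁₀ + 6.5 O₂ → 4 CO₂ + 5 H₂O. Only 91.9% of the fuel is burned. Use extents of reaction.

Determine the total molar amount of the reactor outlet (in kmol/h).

2720 kmol/h

Stoichiometric O₂ = 6.5 × 194 = 1261 kmol/h; O₂ fed = 1261 × 1.788 = 2255 kmol/h.
Fuel reacted = 0.919 × 194 → ξ = 178.3 kmol/h.
Outlet (n = n₀ + ν ξ):
  C₄H₁₀: 194 − 1(178.3) = 15.71
  O₂: 2255 − 6.5(178.3) = 1096
  CO₂: 0 + 4(178.3) = 713.1
  H₂O: 0 + 5(178.3) = 891.4
Total out = 15.71 + 1096 + 713.1 + 891.4 = 2716 kmol/h.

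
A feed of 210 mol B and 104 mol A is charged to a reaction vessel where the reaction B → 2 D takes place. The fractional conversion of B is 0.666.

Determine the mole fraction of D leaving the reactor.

0.616

B reacted = 0.666 × 210 = 139.9 mol; ν_B = −1, so ξ = 139.9/1 = 139.9 mol.
Outlet amounts (n = n₀ + ν ξ):
  B: 210 − 1(139.9) = 70.14
  D: 0 + 2(139.9) = 279.7
  A: 104 (inert)
Total out = 453.9 mol; y_D = 279.7 / 453.9 = 0.6163.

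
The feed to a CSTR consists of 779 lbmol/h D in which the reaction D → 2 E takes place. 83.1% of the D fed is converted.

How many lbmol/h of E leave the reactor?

1290 lbmol/h

D reacted = 0.831 × 779 = 647.3 lbmol/h; ν_D = −1, so ξ = 647.3/1 = 647.3 lbmol/h.
Outlet amounts (n = n₀ + ν ξ):
  D: 779 − 1(647.3) = 131.7
  E: 0 + 2(647.3) = 1295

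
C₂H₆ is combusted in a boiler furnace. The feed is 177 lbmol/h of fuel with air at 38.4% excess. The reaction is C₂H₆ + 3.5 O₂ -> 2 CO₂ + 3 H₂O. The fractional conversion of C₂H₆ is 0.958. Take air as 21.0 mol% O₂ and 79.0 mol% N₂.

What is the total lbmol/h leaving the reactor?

4340 lbmol/h

Stoichiometric O₂ = 3.5 × 177 = 619.5 lbmol/h; O₂ fed = 619.5 × 1.384 = 857.4 lbmol/h.
N₂ fed = 857.4 × 79/21 = 3225 lbmol/h.
Fuel reacted = 0.958 × 177 → ξ = 169.6 lbmol/h.
Outlet (n = n₀ + ν ξ):
  C₂H₆: 177 − 1(169.6) = 7.434
  O₂: 857.4 − 3.5(169.6) = 263.9
  N₂: 3225 (inert)
  CO₂: 0 + 2(169.6) = 339.1
  H₂O: 0 + 3(169.6) = 508.7
Total out = 7.434 + 263.9 + 3225 + 339.1 + 508.7 = 4345 lbmol/h.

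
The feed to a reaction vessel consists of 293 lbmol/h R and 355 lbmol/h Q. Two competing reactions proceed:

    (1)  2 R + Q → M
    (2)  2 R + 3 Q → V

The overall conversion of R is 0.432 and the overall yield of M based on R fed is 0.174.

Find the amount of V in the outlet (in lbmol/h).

Yield of M: 1ξ₁ / 293 = 0.174 → ξ₁ = 50.98 lbmol/h.
Conversion of R: 2ξ₁ + 2ξ₂ = 0.432 × 293 = 126.6 → ξ₂ = 12.31 lbmol/h.
Outlet amounts (n = n₀ + Σ ν·ξ):
  R: 293 − 2(50.98) − 2(12.31) = 166.4
  Q: 355 − 1(50.98) − 3(12.31) = 267.1
  M: 0 + 1(50.98) = 50.98
  V: 0 + 1(12.31) = 12.31

12.3 lbmol/h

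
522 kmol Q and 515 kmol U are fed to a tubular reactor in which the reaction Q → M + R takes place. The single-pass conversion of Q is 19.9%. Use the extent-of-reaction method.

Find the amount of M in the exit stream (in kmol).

104 kmol

Q reacted = 0.199 × 522 = 103.9 kmol; ν_Q = −1, so ξ = 103.9/1 = 103.9 kmol.
Outlet amounts (n = n₀ + ν ξ):
  Q: 522 − 1(103.9) = 418.1
  M: 0 + 1(103.9) = 103.9
  R: 0 + 1(103.9) = 103.9
  U: 515 (inert)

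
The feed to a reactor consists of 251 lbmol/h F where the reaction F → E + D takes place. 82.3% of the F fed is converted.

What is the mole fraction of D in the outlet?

F reacted = 0.823 × 251 = 206.6 lbmol/h; ν_F = −1, so ξ = 206.6/1 = 206.6 lbmol/h.
Outlet amounts (n = n₀ + ν ξ):
  F: 251 − 1(206.6) = 44.43
  E: 0 + 1(206.6) = 206.6
  D: 0 + 1(206.6) = 206.6
Total out = 457.6 lbmol/h; y_D = 206.6 / 457.6 = 0.4515.

0.451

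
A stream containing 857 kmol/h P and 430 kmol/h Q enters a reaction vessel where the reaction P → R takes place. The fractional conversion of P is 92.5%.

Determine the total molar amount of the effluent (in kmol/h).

1290 kmol/h

P reacted = 0.925 × 857 = 792.7 kmol/h; ν_P = −1, so ξ = 792.7/1 = 792.7 kmol/h.
Outlet amounts (n = n₀ + ν ξ):
  P: 857 − 1(792.7) = 64.27
  R: 0 + 1(792.7) = 792.7
  Q: 430 (inert)
Total out = 64.27 + 792.7 + 430 = 1287 kmol/h.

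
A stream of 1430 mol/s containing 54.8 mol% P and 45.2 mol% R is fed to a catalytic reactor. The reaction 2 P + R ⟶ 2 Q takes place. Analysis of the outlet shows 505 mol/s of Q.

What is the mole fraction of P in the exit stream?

For Q: n = n₀ + 2ξ → 505 = 0 + 2ξ, giving ξ = 252.5 mol/s.
Outlet amounts (n = n₀ + ν ξ):
  P: 783.6 − 2(252.5) = 278.6
  R: 646.4 − 1(252.5) = 393.9
  Q: 0 + 2(252.5) = 505
Total out = 1178 mol/s; y_P = 278.6 / 1178 = 0.2366.

0.237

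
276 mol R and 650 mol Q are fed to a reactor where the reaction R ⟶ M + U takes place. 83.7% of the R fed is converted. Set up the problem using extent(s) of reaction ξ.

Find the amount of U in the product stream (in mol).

231 mol

R reacted = 0.837 × 276 = 231 mol; ν_R = −1, so ξ = 231/1 = 231 mol.
Outlet amounts (n = n₀ + ν ξ):
  R: 276 − 1(231) = 44.99
  M: 0 + 1(231) = 231
  U: 0 + 1(231) = 231
  Q: 650 (inert)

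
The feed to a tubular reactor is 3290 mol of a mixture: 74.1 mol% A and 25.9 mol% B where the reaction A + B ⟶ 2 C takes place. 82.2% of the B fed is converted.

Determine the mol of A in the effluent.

B reacted = 0.822 × 852.1 = 700.4 mol; ν_B = −1, so ξ = 700.4/1 = 700.4 mol.
Outlet amounts (n = n₀ + ν ξ):
  A: 2438 − 1(700.4) = 1737
  B: 852.1 − 1(700.4) = 151.7
  C: 0 + 2(700.4) = 1401

1740 mol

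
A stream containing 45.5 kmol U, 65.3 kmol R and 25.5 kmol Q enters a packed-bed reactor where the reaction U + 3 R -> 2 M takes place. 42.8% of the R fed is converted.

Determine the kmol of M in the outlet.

R reacted = 0.428 × 65.3 = 27.95 kmol; ν_R = −3, so ξ = 27.95/3 = 9.316 kmol.
Outlet amounts (n = n₀ + ν ξ):
  U: 45.5 − 1(9.316) = 36.18
  R: 65.3 − 3(9.316) = 37.35
  M: 0 + 2(9.316) = 18.63
  Q: 25.5 (inert)

18.6 kmol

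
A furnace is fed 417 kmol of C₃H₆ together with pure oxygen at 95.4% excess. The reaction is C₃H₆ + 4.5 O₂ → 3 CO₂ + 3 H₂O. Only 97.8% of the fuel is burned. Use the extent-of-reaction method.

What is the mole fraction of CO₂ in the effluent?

0.285

Stoichiometric O₂ = 4.5 × 417 = 1876 kmol; O₂ fed = 1876 × 1.954 = 3667 kmol.
Fuel reacted = 0.978 × 417 → ξ = 407.8 kmol.
Outlet (n = n₀ + ν ξ):
  C₃H₆: 417 − 1(407.8) = 9.174
  O₂: 3667 − 4.5(407.8) = 1831
  CO₂: 0 + 3(407.8) = 1223
  H₂O: 0 + 3(407.8) = 1223
Total out = 4288 kmol; y_CO₂ = 1223 / 4288 = 0.2854.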